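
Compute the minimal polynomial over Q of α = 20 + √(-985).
m_α(x) = x^2 - 40x + 1385

From α - 20 = √(-985), squaring gives (α - 20)^2 = -985, i.e. α^2 - 40α + 400 = -985, so α^2 - 40α + 1385 = 0. The discriminant of x^2 - 40x + 1385 is (-40)^2 - 4·(1385) = 1600 - 5540 = -3940, and 4·(-985) is not a perfect square in Q since -985 is squarefree and ≠ 1. Hence x^2 - 40x + 1385 is irreducible over Q and is the minimal polynomial of α.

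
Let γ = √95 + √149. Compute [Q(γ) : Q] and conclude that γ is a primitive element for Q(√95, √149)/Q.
[Q(γ) : Q] = 4 (equivalently, Q(γ) = Q(√95, √149))

Obviously Q(γ) ⊆ Q(√95, √149), and [Q(√95, √149):Q] = 4 (since 95, 149 are distinct squarefree integers > 1 with 14155 not a perfect square). To show equality we compute the minimal polynomial of γ. From γ = √95 + √149: γ^2 = 95 + 2√(14155) + 149 = 244 + 2√(14155), so γ^2 - 244 = 2√(14155); squaring, (γ^2 - 244)^2 = 4·14155, i.e. γ^4 - 488γ^2 + 59536 - 56620 = 0, i.e. γ^4 - 488γ^2 + 2916 = 0. So γ is a root of x^4 - 488x^2 + 2916. This polynomial is irreducible over Q: it has no rational root (each ±√95 ± √149 is irrational), and any factorization into two quadratics over Q would force √(14155) ∈ Q (pairing opposite roots) or √95, √149 ∈ Q (other pairings), all impossible. Hence [Q(γ):Q] = 4 = [Q(√95, √149):Q], so Q(γ) = Q(√95, √149).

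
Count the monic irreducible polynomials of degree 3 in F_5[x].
There are 40 monic irreducible polynomials of degree 3 over F_5

Each element of F_{5^3} that lies in no proper subfield is a root of exactly one monic irreducible of degree 3 over F_5, and each such polynomial has 3 distinct roots in F_{5^3}. By Möbius inversion the count is N_5(3) = (1/3) Σ_{d|3} μ(3/d) · 5^d = (1/3)(μ(3)·5^1 + μ(1)·5^3) = 120/3 = 40.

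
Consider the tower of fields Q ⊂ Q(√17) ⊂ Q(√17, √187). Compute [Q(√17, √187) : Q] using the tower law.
[Q(√17, √187) : Q] = 4

[Q(√17):Q] = 2 (min poly x^2 - 17, irreducible since 17 is squarefree > 1). For the top step, suppose √187 ∈ Q(√17), say √187 = c + d√17 with c, d ∈ Q. Squaring: 187 = c^2 + 17d^2 + 2cd√17. Since √17 ∉ Q this forces 2cd = 0. If d = 0 then √187 = c ∈ Q, contradicting 187 squarefree > 1. If c = 0 then 187 = 17d^2, so 17·187 = (17d)^2 is a perfect square in Q — but 17·187 = 3179 is not a perfect square (since 17 and 187 are distinct squarefree integers). Contradiction. Hence √187 ∉ Q(√17), so x^2 - 187 stays irreducible over Q(√17) and [Q(√17, √187) : Q(√17)] = 2. By the tower law, [Q(√17, √187) : Q] = 2 · 2 = 4.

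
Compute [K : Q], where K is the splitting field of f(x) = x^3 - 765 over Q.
[K : Q] = 6

The roots of x^3 - 765 are ∛765, ω∛765, ω^2∛765 where ω = e^(2πi/3) is a primitive cube root of unity, so K = Q(∛765, ω). Now [Q(∛765):Q] = 3 (since 765 is not a perfect cube, x^3 - 765 is irreducible) and [Q(ω):Q] = 2. Both 2 and 3 divide [K:Q], and [K:Q] ≤ 3·2 = 6, so [K:Q] = 6. (Equivalently: Q(∛765) ⊂ R but ω ∉ R, so [K : Q(∛765)] = 2.)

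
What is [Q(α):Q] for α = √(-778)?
[Q(α):Q] = 2

[Q(α):Q] equals the degree of the minimal polynomial of α. Here α^2 = -778 and x^2 + 778 is irreducible (d = -778 is squarefree, ≠ 1, hence not a square), so deg(m_α) = 2. Thus [Q(α):Q] = 2.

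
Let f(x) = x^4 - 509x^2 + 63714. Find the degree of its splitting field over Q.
[K : Q] = 4

Solving the quadratic in x^2: x^2 = (509 ± √(509^2 - 4·63714))/2 = (509 ± √4225)/2 = (509 ± 65)/2, giving x^2 = 222 or x^2 = 287. So f(x) = (x^2 - 222)(x^2 - 287) and the roots of f are ±√222, ±√287. Hence the splitting field is K = Q(√222, √287). Since 222 and 287 are distinct squarefree integers > 1, their product 63714 is not a perfect square, so √287 ∉ Q(√222). By the tower law [K:Q] = [Q(√222,√287):Q(√222)] · [Q(√222):Q] = 2 · 2 = 4.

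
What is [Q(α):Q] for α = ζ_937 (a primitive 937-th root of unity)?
[Q(α):Q] = 936

The minimal polynomial of ζ_937 over Q is the 937-th cyclotomic polynomial Φ_937(x), which is irreducible over Q and has degree φ(937) = 936. Hence [Q(α):Q] = φ(937) = 936.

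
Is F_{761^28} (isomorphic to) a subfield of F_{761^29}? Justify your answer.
No: F_{761^28} is not a subfield of F_{761^29}

F_{p^m} embeds in F_{p^n} iff m | n. Here 28 ∤ 29 (since 29 = 1·28 + 1 with remainder 1 ≠ 0), so F_{761^28} is not a subfield of F_{761^29}. Equivalently: if it were, the tower law would give 28 = [F_{761^28}:F_761] dividing [F_{761^29}:F_761] = 29, contradiction.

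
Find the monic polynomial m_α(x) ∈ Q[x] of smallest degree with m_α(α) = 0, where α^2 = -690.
m_α(x) = x^2 + 690

α satisfies α^2 + 690 = 0, so x^2 + 690 annihilates α. Since d = -690 is squarefree and ≠ 1, it is not a perfect square in Q, so x^2 + 690 has no rational root and is therefore irreducible over Q (a degree-2 polynomial over a field is irreducible iff it has no root). Hence m_α(x) = x^2 + 690.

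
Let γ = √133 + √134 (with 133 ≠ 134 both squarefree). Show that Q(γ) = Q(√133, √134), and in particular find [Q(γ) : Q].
[Q(γ) : Q] = 4 (equivalently, Q(γ) = Q(√133, √134))

Obviously Q(γ) ⊆ Q(√133, √134), and [Q(√133, √134):Q] = 4 (since 133, 134 are distinct squarefree integers > 1 with 17822 not a perfect square). To show equality we compute the minimal polynomial of γ. From γ = √133 + √134: γ^2 = 133 + 2√(17822) + 134 = 267 + 2√(17822), so γ^2 - 267 = 2√(17822); squaring, (γ^2 - 267)^2 = 4·17822, i.e. γ^4 - 534γ^2 + 71289 - 71288 = 0, i.e. γ^4 - 534γ^2 + 1 = 0. So γ is a root of x^4 - 534x^2 + 1. This polynomial is irreducible over Q: it has no rational root (each ±√133 ± √134 is irrational), and any factorization into two quadratics over Q would force √(17822) ∈ Q (pairing opposite roots) or √133, √134 ∈ Q (other pairings), all impossible. Hence [Q(γ):Q] = 4 = [Q(√133, √134):Q], so Q(γ) = Q(√133, √134).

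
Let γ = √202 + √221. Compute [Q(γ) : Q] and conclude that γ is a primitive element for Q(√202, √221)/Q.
[Q(γ) : Q] = 4 (equivalently, Q(γ) = Q(√202, √221))

Obviously Q(γ) ⊆ Q(√202, √221), and [Q(√202, √221):Q] = 4 (since 202, 221 are distinct squarefree integers > 1 with 44642 not a perfect square). To show equality we compute the minimal polynomial of γ. From γ = √202 + √221: γ^2 = 202 + 2√(44642) + 221 = 423 + 2√(44642), so γ^2 - 423 = 2√(44642); squaring, (γ^2 - 423)^2 = 4·44642, i.e. γ^4 - 846γ^2 + 178929 - 178568 = 0, i.e. γ^4 - 846γ^2 + 361 = 0. So γ is a root of x^4 - 846x^2 + 361. This polynomial is irreducible over Q: it has no rational root (each ±√202 ± √221 is irrational), and any factorization into two quadratics over Q would force √(44642) ∈ Q (pairing opposite roots) or √202, √221 ∈ Q (other pairings), all impossible. Hence [Q(γ):Q] = 4 = [Q(√202, √221):Q], so Q(γ) = Q(√202, √221).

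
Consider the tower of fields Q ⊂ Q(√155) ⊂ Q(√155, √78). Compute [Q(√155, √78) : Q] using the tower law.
[Q(√155, √78) : Q] = 4

[Q(√155):Q] = 2 (min poly x^2 - 155, irreducible since 155 is squarefree > 1). For the top step, suppose √78 ∈ Q(√155), say √78 = c + d√155 with c, d ∈ Q. Squaring: 78 = c^2 + 155d^2 + 2cd√155. Since √155 ∉ Q this forces 2cd = 0. If d = 0 then √78 = c ∈ Q, contradicting 78 squarefree > 1. If c = 0 then 78 = 155d^2, so 155·78 = (155d)^2 is a perfect square in Q — but 155·78 = 12090 is not a perfect square (since 155 and 78 are distinct squarefree integers). Contradiction. Hence √78 ∉ Q(√155), so x^2 - 78 stays irreducible over Q(√155) and [Q(√155, √78) : Q(√155)] = 2. By the tower law, [Q(√155, √78) : Q] = 2 · 2 = 4.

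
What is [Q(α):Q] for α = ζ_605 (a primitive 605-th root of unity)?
[Q(α):Q] = 440

The minimal polynomial of ζ_605 over Q is the 605-th cyclotomic polynomial Φ_605(x), which is irreducible over Q and has degree φ(605) = 440. Hence [Q(α):Q] = φ(605) = 440.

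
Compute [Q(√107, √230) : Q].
[Q(√107, √230) : Q] = 4

[Q(√107):Q] = 2 (min poly x^2 - 107, irreducible since 107 is squarefree > 1). For the top step, suppose √230 ∈ Q(√107), say √230 = c + d√107 with c, d ∈ Q. Squaring: 230 = c^2 + 107d^2 + 2cd√107. Since √107 ∉ Q this forces 2cd = 0. If d = 0 then √230 = c ∈ Q, contradicting 230 squarefree > 1. If c = 0 then 230 = 107d^2, so 107·230 = (107d)^2 is a perfect square in Q — but 107·230 = 24610 is not a perfect square (since 107 and 230 are distinct squarefree integers). Contradiction. Hence √230 ∉ Q(√107), so x^2 - 230 stays irreducible over Q(√107) and [Q(√107, √230) : Q(√107)] = 2. By the tower law, [Q(√107, √230) : Q] = 2 · 2 = 4.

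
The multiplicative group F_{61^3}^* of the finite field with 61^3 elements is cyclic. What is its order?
|F_{61^3}^*| = 226980

F_{61^3} has 61^3 = 226981 elements; its multiplicative group consists of all nonzero elements, so |F_{61^3}^*| = 226981 - 1 = 226980. (It is cyclic since any finite subgroup of the multiplicative group of a field is cyclic.)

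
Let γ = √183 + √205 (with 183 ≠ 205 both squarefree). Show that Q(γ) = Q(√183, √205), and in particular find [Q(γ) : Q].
[Q(γ) : Q] = 4 (equivalently, Q(γ) = Q(√183, √205))

Obviously Q(γ) ⊆ Q(√183, √205), and [Q(√183, √205):Q] = 4 (since 183, 205 are distinct squarefree integers > 1 with 37515 not a perfect square). To show equality we compute the minimal polynomial of γ. From γ = √183 + √205: γ^2 = 183 + 2√(37515) + 205 = 388 + 2√(37515), so γ^2 - 388 = 2√(37515); squaring, (γ^2 - 388)^2 = 4·37515, i.e. γ^4 - 776γ^2 + 150544 - 150060 = 0, i.e. γ^4 - 776γ^2 + 484 = 0. So γ is a root of x^4 - 776x^2 + 484. This polynomial is irreducible over Q: it has no rational root (each ±√183 ± √205 is irrational), and any factorization into two quadratics over Q would force √(37515) ∈ Q (pairing opposite roots) or √183, √205 ∈ Q (other pairings), all impossible. Hence [Q(γ):Q] = 4 = [Q(√183, √205):Q], so Q(γ) = Q(√183, √205).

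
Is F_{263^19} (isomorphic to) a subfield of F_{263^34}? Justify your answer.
No: F_{263^19} is not a subfield of F_{263^34}

F_{p^m} embeds in F_{p^n} iff m | n. Here 19 ∤ 34 (since 34 = 1·19 + 15 with remainder 15 ≠ 0), so F_{263^19} is not a subfield of F_{263^34}. Equivalently: if it were, the tower law would give 19 = [F_{263^19}:F_263] dividing [F_{263^34}:F_263] = 34, contradiction.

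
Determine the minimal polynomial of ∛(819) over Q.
m_α(x) = x^3 - 819

α satisfies α^3 = 819, so x^3 - 819 annihilates α. By the rational root test, a rational root p/q (in lowest terms) of x^3 - 819 would satisfy p^3 = 819 q^3, forcing q = 1 and p^3 = 819; but 819 is not a perfect cube, contradiction. A monic cubic over Q with no rational root is irreducible (any nontrivial factorization would include a linear factor). Hence x^3 - 819 is the minimal polynomial of α, and in particular [Q(α):Q] = 3.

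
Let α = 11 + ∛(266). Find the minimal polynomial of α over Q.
m_α(x) = x^3 - 33x^2 + 363x - 1597

Set β = α - 11 = ∛(266), so β^3 = 266. Then (α - 11)^3 - 266 = 0, i.e. α is a root of g(x) = (x - 11)^3 - 266 = x^3 - 33x^2 + 363x - 1597. Since g(x) = h(x - 11) where h(x) = x^3 - 266, and h is irreducible over Q (because 266 is not a perfect cube, so h has no rational root, and a monic cubic with no rational root is irreducible), g is also irreducible (irreducibility is preserved under the substitution x → x - 11). Hence m_α(x) = x^3 - 33x^2 + 363x - 1597.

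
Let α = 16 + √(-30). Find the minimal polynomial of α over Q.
m_α(x) = x^2 - 32x + 286

From α - 16 = √(-30), squaring gives (α - 16)^2 = -30, i.e. α^2 - 32α + 256 = -30, so α^2 - 32α + 286 = 0. The discriminant of x^2 - 32x + 286 is (-32)^2 - 4·(286) = 1024 - 1144 = -120, and 4·(-30) is not a perfect square in Q since -30 is squarefree and ≠ 1. Hence x^2 - 32x + 286 is irreducible over Q and is the minimal polynomial of α.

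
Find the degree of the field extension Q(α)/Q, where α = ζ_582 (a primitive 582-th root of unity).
[Q(α):Q] = 192

The minimal polynomial of ζ_582 over Q is the 582-th cyclotomic polynomial Φ_582(x), which is irreducible over Q and has degree φ(582) = 192. Hence [Q(α):Q] = φ(582) = 192.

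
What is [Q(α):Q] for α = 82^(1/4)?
[Q(α):Q] = 4

α is a root of x^4 - 82. By Eisenstein's criterion at the prime p = 2 (which divides the constant term 82 but p^2 = 4 does not, since 82 is squarefree), x^4 - 82 is irreducible over Q. Hence [Q(α):Q] = 4.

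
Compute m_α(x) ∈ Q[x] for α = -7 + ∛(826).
m_α(x) = x^3 + 21x^2 + 147x - 483

Set β = α + 7 = ∛(826), so β^3 = 826. Then (α + 7)^3 - 826 = 0, i.e. α is a root of g(x) = (x + 7)^3 - 826 = x^3 + 21x^2 + 147x - 483. Since g(x) = h(x + 7) where h(x) = x^3 - 826, and h is irreducible over Q (because 826 is not a perfect cube, so h has no rational root, and a monic cubic with no rational root is irreducible), g is also irreducible (irreducibility is preserved under the substitution x → x + 7). Hence m_α(x) = x^3 + 21x^2 + 147x - 483.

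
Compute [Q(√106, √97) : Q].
[Q(√106, √97) : Q] = 4

[Q(√106):Q] = 2 (min poly x^2 - 106, irreducible since 106 is squarefree > 1). For the top step, suppose √97 ∈ Q(√106), say √97 = c + d√106 with c, d ∈ Q. Squaring: 97 = c^2 + 106d^2 + 2cd√106. Since √106 ∉ Q this forces 2cd = 0. If d = 0 then √97 = c ∈ Q, contradicting 97 squarefree > 1. If c = 0 then 97 = 106d^2, so 106·97 = (106d)^2 is a perfect square in Q — but 106·97 = 10282 is not a perfect square (since 106 and 97 are distinct squarefree integers). Contradiction. Hence √97 ∉ Q(√106), so x^2 - 97 stays irreducible over Q(√106) and [Q(√106, √97) : Q(√106)] = 2. By the tower law, [Q(√106, √97) : Q] = 2 · 2 = 4.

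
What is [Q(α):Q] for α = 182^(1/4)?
[Q(α):Q] = 4

α is a root of x^4 - 182. By Eisenstein's criterion at the prime p = 2 (which divides the constant term 182 but p^2 = 4 does not, since 182 is squarefree), x^4 - 182 is irreducible over Q. Hence [Q(α):Q] = 4.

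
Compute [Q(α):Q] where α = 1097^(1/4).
[Q(α):Q] = 4

α is a root of x^4 - 1097. By Eisenstein's criterion at the prime p = 1097 (which divides the constant term 1097 but p^2 = 1203409 does not, since 1097 is squarefree), x^4 - 1097 is irreducible over Q. Hence [Q(α):Q] = 4.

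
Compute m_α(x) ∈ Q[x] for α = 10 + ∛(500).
m_α(x) = x^3 - 30x^2 + 300x - 1500

Set β = α - 10 = ∛(500), so β^3 = 500. Then (α - 10)^3 - 500 = 0, i.e. α is a root of g(x) = (x - 10)^3 - 500 = x^3 - 30x^2 + 300x - 1500. Since g(x) = h(x - 10) where h(x) = x^3 - 500, and h is irreducible over Q (because 500 is not a perfect cube, so h has no rational root, and a monic cubic with no rational root is irreducible), g is also irreducible (irreducibility is preserved under the substitution x → x - 10). Hence m_α(x) = x^3 - 30x^2 + 300x - 1500.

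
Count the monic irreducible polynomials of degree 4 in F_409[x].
There are 6995691420 monic irreducible polynomials of degree 4 over F_409

Each element of F_{409^4} that lies in no proper subfield is a root of exactly one monic irreducible of degree 4 over F_409, and each such polynomial has 4 distinct roots in F_{409^4}. By Möbius inversion the count is N_409(4) = (1/4) Σ_{d|4} μ(4/d) · 409^d = (1/4)(μ(4)·409^1 + μ(2)·409^2 + μ(1)·409^4) = 27982765680/4 = 6995691420.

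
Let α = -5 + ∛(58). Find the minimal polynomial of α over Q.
m_α(x) = x^3 + 15x^2 + 75x + 67

Set β = α + 5 = ∛(58), so β^3 = 58. Then (α + 5)^3 - 58 = 0, i.e. α is a root of g(x) = (x + 5)^3 - 58 = x^3 + 15x^2 + 75x + 67. Since g(x) = h(x + 5) where h(x) = x^3 - 58, and h is irreducible over Q (because 58 is not a perfect cube, so h has no rational root, and a monic cubic with no rational root is irreducible), g is also irreducible (irreducibility is preserved under the substitution x → x + 5). Hence m_α(x) = x^3 + 15x^2 + 75x + 67.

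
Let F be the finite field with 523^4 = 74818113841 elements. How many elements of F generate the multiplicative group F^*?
There are φ(74818113840) = 17980784640 primitive elements

F_q^* is cyclic of order q - 1 = 74818113840. A cyclic group of order m has exactly φ(m) generators. Here m = 74818113840 = 2^4 · 3^2 · 5 · 17 · 29 · 131 · 1609, so the number of primitive elements is φ(74818113840) = 17980784640.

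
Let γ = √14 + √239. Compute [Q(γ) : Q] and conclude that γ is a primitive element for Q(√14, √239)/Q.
[Q(γ) : Q] = 4 (equivalently, Q(γ) = Q(√14, √239))

Obviously Q(γ) ⊆ Q(√14, √239), and [Q(√14, √239):Q] = 4 (since 14, 239 are distinct squarefree integers > 1 with 3346 not a perfect square). To show equality we compute the minimal polynomial of γ. From γ = √14 + √239: γ^2 = 14 + 2√(3346) + 239 = 253 + 2√(3346), so γ^2 - 253 = 2√(3346); squaring, (γ^2 - 253)^2 = 4·3346, i.e. γ^4 - 506γ^2 + 64009 - 13384 = 0, i.e. γ^4 - 506γ^2 + 50625 = 0. So γ is a root of x^4 - 506x^2 + 50625. This polynomial is irreducible over Q: it has no rational root (each ±√14 ± √239 is irrational), and any factorization into two quadratics over Q would force √(3346) ∈ Q (pairing opposite roots) or √14, √239 ∈ Q (other pairings), all impossible. Hence [Q(γ):Q] = 4 = [Q(√14, √239):Q], so Q(γ) = Q(√14, √239).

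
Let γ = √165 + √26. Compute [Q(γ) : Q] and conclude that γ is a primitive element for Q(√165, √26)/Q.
[Q(γ) : Q] = 4 (equivalently, Q(γ) = Q(√165, √26))

Obviously Q(γ) ⊆ Q(√165, √26), and [Q(√165, √26):Q] = 4 (since 165, 26 are distinct squarefree integers > 1 with 4290 not a perfect square). To show equality we compute the minimal polynomial of γ. From γ = √165 + √26: γ^2 = 165 + 2√(4290) + 26 = 191 + 2√(4290), so γ^2 - 191 = 2√(4290); squaring, (γ^2 - 191)^2 = 4·4290, i.e. γ^4 - 382γ^2 + 36481 - 17160 = 0, i.e. γ^4 - 382γ^2 + 19321 = 0. So γ is a root of x^4 - 382x^2 + 19321. This polynomial is irreducible over Q: it has no rational root (each ±√165 ± √26 is irrational), and any factorization into two quadratics over Q would force √(4290) ∈ Q (pairing opposite roots) or √165, √26 ∈ Q (other pairings), all impossible. Hence [Q(γ):Q] = 4 = [Q(√165, √26):Q], so Q(γ) = Q(√165, √26).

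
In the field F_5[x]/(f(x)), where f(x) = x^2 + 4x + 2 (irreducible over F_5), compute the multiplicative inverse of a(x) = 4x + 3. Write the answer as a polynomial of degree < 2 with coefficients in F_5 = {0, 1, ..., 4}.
a(x)^(-1) ≡ 2x + 4 (mod f(x))

Since f is irreducible over F_5, F_5[x]/(f) is a field and a(x) ≠ 0 has an inverse. Apply the extended Euclidean algorithm to f(x) and a(x) in F_5[x]: f(x) = (4x + 3)·a(x) + (3). The last nonzero remainder is the constant 3 = gcd(f, a) in F_5. Back-substituting through the division chain expresses 3 = s(x)·a(x) + t(x)·f(x) with s(x) ≡ x + 2 (mod f), so (x + 2)·a(x) ≡ 3 (mod f). Multiplying by 3^(-1) ≡ 2 in F_5 gives a(x)^(-1) ≡ 2·(x + 2) ≡ 2x + 4 (mod f). Check: (4x + 3)·(2x + 4) = 3x^2 + 2x + 2 ≡ 1 (mod x^2 + 4x + 2).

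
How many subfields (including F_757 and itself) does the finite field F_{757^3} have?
F_{757^3} has 2 subfields

The subfields of F_{p^n} are exactly the fields F_{p^d} for d | n (each is the fixed field of the unique index-d subgroup of Gal(F_{p^n}/F_p) ≅ Z/nZ). The divisors of n = 3 are {1, 3}, giving 2 subfields: F_{757^1}, F_{757^3}.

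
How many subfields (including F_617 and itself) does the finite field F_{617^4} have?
F_{617^4} has 3 subfields

The subfields of F_{p^n} are exactly the fields F_{p^d} for d | n (each is the fixed field of the unique index-d subgroup of Gal(F_{p^n}/F_p) ≅ Z/nZ). The divisors of n = 4 are {1, 2, 4}, giving 3 subfields: F_{617^1}, F_{617^2}, F_{617^4}.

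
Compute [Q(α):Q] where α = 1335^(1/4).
[Q(α):Q] = 4

α is a root of x^4 - 1335. By Eisenstein's criterion at the prime p = 3 (which divides the constant term 1335 but p^2 = 9 does not, since 1335 is squarefree), x^4 - 1335 is irreducible over Q. Hence [Q(α):Q] = 4.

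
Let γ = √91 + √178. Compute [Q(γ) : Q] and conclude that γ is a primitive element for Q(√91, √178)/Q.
[Q(γ) : Q] = 4 (equivalently, Q(γ) = Q(√91, √178))

Obviously Q(γ) ⊆ Q(√91, √178), and [Q(√91, √178):Q] = 4 (since 91, 178 are distinct squarefree integers > 1 with 16198 not a perfect square). To show equality we compute the minimal polynomial of γ. From γ = √91 + √178: γ^2 = 91 + 2√(16198) + 178 = 269 + 2√(16198), so γ^2 - 269 = 2√(16198); squaring, (γ^2 - 269)^2 = 4·16198, i.e. γ^4 - 538γ^2 + 72361 - 64792 = 0, i.e. γ^4 - 538γ^2 + 7569 = 0. So γ is a root of x^4 - 538x^2 + 7569. This polynomial is irreducible over Q: it has no rational root (each ±√91 ± √178 is irrational), and any factorization into two quadratics over Q would force √(16198) ∈ Q (pairing opposite roots) or √91, √178 ∈ Q (other pairings), all impossible. Hence [Q(γ):Q] = 4 = [Q(√91, √178):Q], so Q(γ) = Q(√91, √178).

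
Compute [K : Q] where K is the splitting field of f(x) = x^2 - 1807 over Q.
[K : Q] = 2

f(x) = x^2 - 1807 factors as (x - √1807)(x + √1807). The splitting field is K = Q(√1807). Since 1807 is squarefree and > 1, it is not a perfect square, so x^2 - 1807 is irreducible over Q and [Q(√1807) : Q] = 2. Hence [K : Q] = 2.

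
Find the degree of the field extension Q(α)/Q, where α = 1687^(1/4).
[Q(α):Q] = 4

α is a root of x^4 - 1687. By Eisenstein's criterion at the prime p = 7 (which divides the constant term 1687 but p^2 = 49 does not, since 1687 is squarefree), x^4 - 1687 is irreducible over Q. Hence [Q(α):Q] = 4.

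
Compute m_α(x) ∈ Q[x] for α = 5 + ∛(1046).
m_α(x) = x^3 - 15x^2 + 75x - 1171

Set β = α - 5 = ∛(1046), so β^3 = 1046. Then (α - 5)^3 - 1046 = 0, i.e. α is a root of g(x) = (x - 5)^3 - 1046 = x^3 - 15x^2 + 75x - 1171. Since g(x) = h(x - 5) where h(x) = x^3 - 1046, and h is irreducible over Q (because 1046 is not a perfect cube, so h has no rational root, and a monic cubic with no rational root is irreducible), g is also irreducible (irreducibility is preserved under the substitution x → x - 5). Hence m_α(x) = x^3 - 15x^2 + 75x - 1171.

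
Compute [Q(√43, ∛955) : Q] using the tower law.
[Q(√43, ∛955) : Q] = 6

Let L = Q(√43, ∛955). Since Q(√43) ⊂ L and [Q(√43):Q] = 2, the tower law gives 2 | [L:Q]. Likewise Q(∛955) ⊂ L with [Q(∛955):Q] = 3 (because 955 is not a perfect cube), so 3 | [L:Q]. As gcd(2,3) = 1, [L:Q] is divisible by 6. Conversely L is generated over Q by √43 and ∛955, so [L:Q] ≤ 2·3 = 6. Therefore [Q(√43, ∛955) : Q] = 6.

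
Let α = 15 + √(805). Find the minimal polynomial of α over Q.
m_α(x) = x^2 - 30x - 580

From α - 15 = √(805), squaring gives (α - 15)^2 = 805, i.e. α^2 - 30α + 225 = 805, so α^2 - 30α - 580 = 0. The discriminant of x^2 - 30x - 580 is (-30)^2 - 4·(-580) = 900 + 2320 = 3220, and 4·(805) is not a perfect square in Q since 805 is squarefree and ≠ 1. Hence x^2 - 30x - 580 is irreducible over Q and is the minimal polynomial of α.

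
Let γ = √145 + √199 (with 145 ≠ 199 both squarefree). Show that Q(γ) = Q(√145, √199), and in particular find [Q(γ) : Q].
[Q(γ) : Q] = 4 (equivalently, Q(γ) = Q(√145, √199))

Obviously Q(γ) ⊆ Q(√145, √199), and [Q(√145, √199):Q] = 4 (since 145, 199 are distinct squarefree integers > 1 with 28855 not a perfect square). To show equality we compute the minimal polynomial of γ. From γ = √145 + √199: γ^2 = 145 + 2√(28855) + 199 = 344 + 2√(28855), so γ^2 - 344 = 2√(28855); squaring, (γ^2 - 344)^2 = 4·28855, i.e. γ^4 - 688γ^2 + 118336 - 115420 = 0, i.e. γ^4 - 688γ^2 + 2916 = 0. So γ is a root of x^4 - 688x^2 + 2916. This polynomial is irreducible over Q: it has no rational root (each ±√145 ± √199 is irrational), and any factorization into two quadratics over Q would force √(28855) ∈ Q (pairing opposite roots) or √145, √199 ∈ Q (other pairings), all impossible. Hence [Q(γ):Q] = 4 = [Q(√145, √199):Q], so Q(γ) = Q(√145, √199).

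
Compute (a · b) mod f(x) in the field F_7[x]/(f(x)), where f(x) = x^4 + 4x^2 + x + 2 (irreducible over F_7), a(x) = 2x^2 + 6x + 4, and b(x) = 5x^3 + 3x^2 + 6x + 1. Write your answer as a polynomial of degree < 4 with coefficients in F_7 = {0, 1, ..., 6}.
a · b ≡ 3x^3 + x^2 + 2x + 2 (mod f(x))

Multiply in F_7[x]: a(x)·b(x) = (2x^2 + 6x + 4)·(5x^3 + 3x^2 + 6x + 1) = 3x^5 + x^4 + x^3 + x^2 + 2x + 4. This has degree ≥ 4, so divide by f(x) over F_7: 3x^5 + x^4 + x^3 + x^2 + 2x + 4 = (3x + 1)·(x^4 + 4x^2 + x + 2) + (3x^3 + x^2 + 2x + 2). Hence a·b ≡ 3x^3 + x^2 + 2x + 2 (mod f). (F_7[x]/(f) is a field with 7^4 = 2401 elements since f is irreducible of degree 4.)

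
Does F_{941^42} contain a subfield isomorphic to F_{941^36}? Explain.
No: F_{941^36} is not a subfield of F_{941^42}

F_{p^m} embeds in F_{p^n} iff m | n. Here 36 ∤ 42 (since 42 = 1·36 + 6 with remainder 6 ≠ 0), so F_{941^36} is not a subfield of F_{941^42}. Equivalently: if it were, the tower law would give 36 = [F_{941^36}:F_941] dividing [F_{941^42}:F_941] = 42, contradiction.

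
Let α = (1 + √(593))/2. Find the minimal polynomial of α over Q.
m_α(x) = x^2 - x - 148

From 2α - 1 = √(593), squaring gives (2α - 1)^2 = 593, i.e. 4α^2 - 4α + 1 = 593, so α^2 - α + (1 - 593)/4 = 0. Since 593 ≡ 1 (mod 4), (1 - 593)/4 = -148 ∈ Z. The polynomial x^2 - x - 148 has discriminant 1 - 4·(-148) = 593, which is not a perfect square in Q (d = 593 is squarefree and ≠ 1), so x^2 - x - 148 is irreducible over Q. It is the minimal polynomial of α.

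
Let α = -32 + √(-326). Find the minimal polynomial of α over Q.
m_α(x) = x^2 + 64x + 1350

From α + 32 = √(-326), squaring gives (α + 32)^2 = -326, i.e. α^2 + 64α + 1024 = -326, so α^2 + 64α + 1350 = 0. The discriminant of x^2 + 64x + 1350 is (64)^2 - 4·(1350) = 4096 - 5400 = -1304, and 4·(-326) is not a perfect square in Q since -326 is squarefree and ≠ 1. Hence x^2 + 64x + 1350 is irreducible over Q and is the minimal polynomial of α.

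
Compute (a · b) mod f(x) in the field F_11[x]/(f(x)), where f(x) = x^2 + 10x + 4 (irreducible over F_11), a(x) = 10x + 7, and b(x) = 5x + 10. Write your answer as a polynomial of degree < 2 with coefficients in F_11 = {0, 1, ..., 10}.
a · b ≡ 9x + 2 (mod f(x))

Multiply in F_11[x]: a(x)·b(x) = (10x + 7)·(5x + 10) = 6x^2 + 3x + 4. This has degree ≥ 2, so divide by f(x) over F_11: 6x^2 + 3x + 4 = (6)·(x^2 + 10x + 4) + (9x + 2). Hence a·b ≡ 9x + 2 (mod f). (F_11[x]/(f) is a field with 11^2 = 121 elements since f is irreducible of degree 2.)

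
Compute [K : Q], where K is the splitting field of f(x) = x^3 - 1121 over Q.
[K : Q] = 6

The roots of x^3 - 1121 are ∛1121, ω∛1121, ω^2∛1121 where ω = e^(2πi/3) is a primitive cube root of unity, so K = Q(∛1121, ω). Now [Q(∛1121):Q] = 3 (since 1121 is not a perfect cube, x^3 - 1121 is irreducible) and [Q(ω):Q] = 2. Both 2 and 3 divide [K:Q], and [K:Q] ≤ 3·2 = 6, so [K:Q] = 6. (Equivalently: Q(∛1121) ⊂ R but ω ∉ R, so [K : Q(∛1121)] = 2.)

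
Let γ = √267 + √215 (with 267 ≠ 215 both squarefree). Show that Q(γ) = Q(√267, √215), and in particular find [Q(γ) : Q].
[Q(γ) : Q] = 4 (equivalently, Q(γ) = Q(√267, √215))

Obviously Q(γ) ⊆ Q(√267, √215), and [Q(√267, √215):Q] = 4 (since 267, 215 are distinct squarefree integers > 1 with 57405 not a perfect square). To show equality we compute the minimal polynomial of γ. From γ = √267 + √215: γ^2 = 267 + 2√(57405) + 215 = 482 + 2√(57405), so γ^2 - 482 = 2√(57405); squaring, (γ^2 - 482)^2 = 4·57405, i.e. γ^4 - 964γ^2 + 232324 - 229620 = 0, i.e. γ^4 - 964γ^2 + 2704 = 0. So γ is a root of x^4 - 964x^2 + 2704. This polynomial is irreducible over Q: it has no rational root (each ±√267 ± √215 is irrational), and any factorization into two quadratics over Q would force √(57405) ∈ Q (pairing opposite roots) or √267, √215 ∈ Q (other pairings), all impossible. Hence [Q(γ):Q] = 4 = [Q(√267, √215):Q], so Q(γ) = Q(√267, √215).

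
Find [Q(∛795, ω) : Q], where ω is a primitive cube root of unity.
[Q(∛795, ω) : Q] = 6

[Q(∛795):Q] = 3 (min poly x^3 - 795, irreducible since 795 is not a perfect cube). [Q(ω):Q] = 2 (min poly x^2 + x + 1). Since Q(∛795) ⊂ R and ω ∉ R, we have ω ∉ Q(∛795), so x^2 + x + 1 remains irreducible over Q(∛795) and [Q(∛795, ω) : Q(∛795)] = 2. By the tower law, [Q(∛795, ω) : Q] = 3 · 2 = 6. (In fact Q(∛795, ω) is the splitting field of x^3 - 795 over Q.)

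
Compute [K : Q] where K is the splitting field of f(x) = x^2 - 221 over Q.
[K : Q] = 2

f(x) = x^2 - 221 factors as (x - √221)(x + √221). The splitting field is K = Q(√221). Since 221 is squarefree and > 1, it is not a perfect square, so x^2 - 221 is irreducible over Q and [Q(√221) : Q] = 2. Hence [K : Q] = 2.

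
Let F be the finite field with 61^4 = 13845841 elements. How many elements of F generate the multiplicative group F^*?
There are φ(13845840) = 3571200 primitive elements

F_q^* is cyclic of order q - 1 = 13845840. A cyclic group of order m has exactly φ(m) generators. Here m = 13845840 = 2^4 · 3 · 5 · 31 · 1861, so the number of primitive elements is φ(13845840) = 3571200.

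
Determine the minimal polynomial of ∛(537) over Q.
m_α(x) = x^3 - 537

α satisfies α^3 = 537, so x^3 - 537 annihilates α. By the rational root test, a rational root p/q (in lowest terms) of x^3 - 537 would satisfy p^3 = 537 q^3, forcing q = 1 and p^3 = 537; but 537 is not a perfect cube, contradiction. A monic cubic over Q with no rational root is irreducible (any nontrivial factorization would include a linear factor). Hence x^3 - 537 is the minimal polynomial of α, and in particular [Q(α):Q] = 3.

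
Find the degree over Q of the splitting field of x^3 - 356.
[K : Q] = 6

The roots of x^3 - 356 are ∛356, ω∛356, ω^2∛356 where ω = e^(2πi/3) is a primitive cube root of unity, so K = Q(∛356, ω). Now [Q(∛356):Q] = 3 (since 356 is not a perfect cube, x^3 - 356 is irreducible) and [Q(ω):Q] = 2. Both 2 and 3 divide [K:Q], and [K:Q] ≤ 3·2 = 6, so [K:Q] = 6. (Equivalently: Q(∛356) ⊂ R but ω ∉ R, so [K : Q(∛356)] = 2.)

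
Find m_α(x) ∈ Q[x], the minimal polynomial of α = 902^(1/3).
m_α(x) = x^3 - 902

α satisfies α^3 = 902, so x^3 - 902 annihilates α. By the rational root test, a rational root p/q (in lowest terms) of x^3 - 902 would satisfy p^3 = 902 q^3, forcing q = 1 and p^3 = 902; but 902 is not a perfect cube, contradiction. A monic cubic over Q with no rational root is irreducible (any nontrivial factorization would include a linear factor). Hence x^3 - 902 is the minimal polynomial of α, and in particular [Q(α):Q] = 3.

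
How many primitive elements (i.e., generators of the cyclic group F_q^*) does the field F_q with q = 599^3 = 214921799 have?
There are φ(214921798) = 81325728 primitive elements

F_q^* is cyclic of order q - 1 = 214921798. A cyclic group of order m has exactly φ(m) generators. Here m = 214921798 = 2 · 7 · 13 · 23 · 51343, so the number of primitive elements is φ(214921798) = 81325728.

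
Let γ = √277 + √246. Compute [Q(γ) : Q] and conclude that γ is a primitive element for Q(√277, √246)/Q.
[Q(γ) : Q] = 4 (equivalently, Q(γ) = Q(√277, √246))

Obviously Q(γ) ⊆ Q(√277, √246), and [Q(√277, √246):Q] = 4 (since 277, 246 are distinct squarefree integers > 1 with 68142 not a perfect square). To show equality we compute the minimal polynomial of γ. From γ = √277 + √246: γ^2 = 277 + 2√(68142) + 246 = 523 + 2√(68142), so γ^2 - 523 = 2√(68142); squaring, (γ^2 - 523)^2 = 4·68142, i.e. γ^4 - 1046γ^2 + 273529 - 272568 = 0, i.e. γ^4 - 1046γ^2 + 961 = 0. So γ is a root of x^4 - 1046x^2 + 961. This polynomial is irreducible over Q: it has no rational root (each ±√277 ± √246 is irrational), and any factorization into two quadratics over Q would force √(68142) ∈ Q (pairing opposite roots) or √277, √246 ∈ Q (other pairings), all impossible. Hence [Q(γ):Q] = 4 = [Q(√277, √246):Q], so Q(γ) = Q(√277, √246).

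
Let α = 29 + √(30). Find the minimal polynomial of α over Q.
m_α(x) = x^2 - 58x + 811

From α - 29 = √(30), squaring gives (α - 29)^2 = 30, i.e. α^2 - 58α + 841 = 30, so α^2 - 58α + 811 = 0. The discriminant of x^2 - 58x + 811 is (-58)^2 - 4·(811) = 3364 - 3244 = 120, and 4·(30) is not a perfect square in Q since 30 is squarefree and ≠ 1. Hence x^2 - 58x + 811 is irreducible over Q and is the minimal polynomial of α.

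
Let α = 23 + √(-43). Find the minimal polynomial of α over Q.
m_α(x) = x^2 - 46x + 572

From α - 23 = √(-43), squaring gives (α - 23)^2 = -43, i.e. α^2 - 46α + 529 = -43, so α^2 - 46α + 572 = 0. The discriminant of x^2 - 46x + 572 is (-46)^2 - 4·(572) = 2116 - 2288 = -172, and 4·(-43) is not a perfect square in Q since -43 is squarefree and ≠ 1. Hence x^2 - 46x + 572 is irreducible over Q and is the minimal polynomial of α.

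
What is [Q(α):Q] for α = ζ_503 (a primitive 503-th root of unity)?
[Q(α):Q] = 502

The minimal polynomial of ζ_503 over Q is the 503-th cyclotomic polynomial Φ_503(x), which is irreducible over Q and has degree φ(503) = 502. Hence [Q(α):Q] = φ(503) = 502.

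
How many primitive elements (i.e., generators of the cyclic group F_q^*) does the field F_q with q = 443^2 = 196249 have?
There are φ(196248) = 55296 primitive elements

F_q^* is cyclic of order q - 1 = 196248. A cyclic group of order m has exactly φ(m) generators. Here m = 196248 = 2^3 · 3 · 13 · 17 · 37, so the number of primitive elements is φ(196248) = 55296.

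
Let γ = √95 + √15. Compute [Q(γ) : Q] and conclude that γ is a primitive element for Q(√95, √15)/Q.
[Q(γ) : Q] = 4 (equivalently, Q(γ) = Q(√95, √15))

Obviously Q(γ) ⊆ Q(√95, √15), and [Q(√95, √15):Q] = 4 (since 95, 15 are distinct squarefree integers > 1 with 1425 not a perfect square). To show equality we compute the minimal polynomial of γ. From γ = √95 + √15: γ^2 = 95 + 2√(1425) + 15 = 110 + 2√(1425), so γ^2 - 110 = 2√(1425); squaring, (γ^2 - 110)^2 = 4·1425, i.e. γ^4 - 220γ^2 + 12100 - 5700 = 0, i.e. γ^4 - 220γ^2 + 6400 = 0. So γ is a root of x^4 - 220x^2 + 6400. This polynomial is irreducible over Q: it has no rational root (each ±√95 ± √15 is irrational), and any factorization into two quadratics over Q would force √(1425) ∈ Q (pairing opposite roots) or √95, √15 ∈ Q (other pairings), all impossible. Hence [Q(γ):Q] = 4 = [Q(√95, √15):Q], so Q(γ) = Q(√95, √15).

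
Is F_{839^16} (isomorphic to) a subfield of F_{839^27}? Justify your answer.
No: F_{839^16} is not a subfield of F_{839^27}

F_{p^m} embeds in F_{p^n} iff m | n. Here 16 ∤ 27 (since 27 = 1·16 + 11 with remainder 11 ≠ 0), so F_{839^16} is not a subfield of F_{839^27}. Equivalently: if it were, the tower law would give 16 = [F_{839^16}:F_839] dividing [F_{839^27}:F_839] = 27, contradiction.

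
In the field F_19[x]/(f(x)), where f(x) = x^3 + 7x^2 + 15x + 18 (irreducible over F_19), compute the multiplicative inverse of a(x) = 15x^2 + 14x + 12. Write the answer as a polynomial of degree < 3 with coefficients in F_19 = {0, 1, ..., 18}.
a(x)^(-1) ≡ 11x^2 + 15x + 3 (mod f(x))

Since f is irreducible over F_19, F_19[x]/(f) is a field and a(x) ≠ 0 has an inverse. Apply the extended Euclidean algorithm to f(x) and a(x) in F_19[x]: f(x) = (14x + 14)·a(x) + (12x + 2);  a(x) = (6x + 16)·(12x + 2) + (18). The last nonzero remainder is the constant 18 = gcd(f, a) in F_19. Back-substituting through the division chain expresses 18 = s(x)·a(x) + t(x)·f(x) with s(x) ≡ 8x^2 + 4x + 16 (mod f), so (8x^2 + 4x + 16)·a(x) ≡ 18 (mod f). Multiplying by 18^(-1) ≡ 18 in F_19 gives a(x)^(-1) ≡ 18·(8x^2 + 4x + 16) ≡ 11x^2 + 15x + 3 (mod f). Check: (15x^2 + 14x + 12)·(11x^2 + 15x + 3) = 13x^4 + 18x^3 + 7x^2 + 13x + 17 ≡ 1 (mod x^3 + 7x^2 + 15x + 18).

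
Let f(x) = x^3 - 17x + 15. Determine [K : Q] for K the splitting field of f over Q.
[K : Q] = 6

By the rational root test, any rational root of the monic integer polynomial f(x) = x^3 - 17x + 15 must be an integer dividing the constant term 15, i.e. one of ±{1, 3, 5, 15}. Evaluating: f(1) = -1, f(-1) = 31, f(3) = -9, f(-3) = 39, f(5) = 55, f(-5) = -25, f(15) = 3135, f(-15) = -3105; none is 0, so f has no rational root and is therefore irreducible over Q (a cubic with no linear factor over a field is irreducible). For an irreducible cubic, the Galois group is A_3 or S_3 according as the discriminant disc(f) = -4a^3 - 27b^2 = -4·(-17)^3 - 27·(15)^2 = 13577 is or is not a square in Q. Here disc(f) = 13577 is not a perfect square in Q, so the Galois group of f over Q is not contained in A_3 and must be all of S_3. The splitting field has degree |S_3| = 6 over Q, so [K : Q] = 6.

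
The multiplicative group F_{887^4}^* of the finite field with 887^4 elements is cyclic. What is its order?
|F_{887^4}^*| = 619005459360

F_{887^4} has 887^4 = 619005459361 elements; its multiplicative group consists of all nonzero elements, so |F_{887^4}^*| = 619005459361 - 1 = 619005459360. (It is cyclic since any finite subgroup of the multiplicative group of a field is cyclic.)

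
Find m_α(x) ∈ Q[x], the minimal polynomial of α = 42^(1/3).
m_α(x) = x^3 - 42

α satisfies α^3 = 42, so x^3 - 42 annihilates α. By the rational root test, a rational root p/q (in lowest terms) of x^3 - 42 would satisfy p^3 = 42 q^3, forcing q = 1 and p^3 = 42; but 42 is not a perfect cube, contradiction. A monic cubic over Q with no rational root is irreducible (any nontrivial factorization would include a linear factor). Hence x^3 - 42 is the minimal polynomial of α, and in particular [Q(α):Q] = 3.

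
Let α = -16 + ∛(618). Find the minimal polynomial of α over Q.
m_α(x) = x^3 + 48x^2 + 768x + 3478

Set β = α + 16 = ∛(618), so β^3 = 618. Then (α + 16)^3 - 618 = 0, i.e. α is a root of g(x) = (x + 16)^3 - 618 = x^3 + 48x^2 + 768x + 3478. Since g(x) = h(x + 16) where h(x) = x^3 - 618, and h is irreducible over Q (because 618 is not a perfect cube, so h has no rational root, and a monic cubic with no rational root is irreducible), g is also irreducible (irreducibility is preserved under the substitution x → x + 16). Hence m_α(x) = x^3 + 48x^2 + 768x + 3478.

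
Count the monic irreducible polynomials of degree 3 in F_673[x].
There are 101606848 monic irreducible polynomials of degree 3 over F_673

Each element of F_{673^3} that lies in no proper subfield is a root of exactly one monic irreducible of degree 3 over F_673, and each such polynomial has 3 distinct roots in F_{673^3}. By Möbius inversion the count is N_673(3) = (1/3) Σ_{d|3} μ(3/d) · 673^d = (1/3)(μ(3)·673^1 + μ(1)·673^3) = 304820544/3 = 101606848.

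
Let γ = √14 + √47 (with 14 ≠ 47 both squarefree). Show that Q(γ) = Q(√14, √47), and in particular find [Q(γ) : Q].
[Q(γ) : Q] = 4 (equivalently, Q(γ) = Q(√14, √47))

Obviously Q(γ) ⊆ Q(√14, √47), and [Q(√14, √47):Q] = 4 (since 14, 47 are distinct squarefree integers > 1 with 658 not a perfect square). To show equality we compute the minimal polynomial of γ. From γ = √14 + √47: γ^2 = 14 + 2√(658) + 47 = 61 + 2√(658), so γ^2 - 61 = 2√(658); squaring, (γ^2 - 61)^2 = 4·658, i.e. γ^4 - 122γ^2 + 3721 - 2632 = 0, i.e. γ^4 - 122γ^2 + 1089 = 0. So γ is a root of x^4 - 122x^2 + 1089. This polynomial is irreducible over Q: it has no rational root (each ±√14 ± √47 is irrational), and any factorization into two quadratics over Q would force √(658) ∈ Q (pairing opposite roots) or √14, √47 ∈ Q (other pairings), all impossible. Hence [Q(γ):Q] = 4 = [Q(√14, √47):Q], so Q(γ) = Q(√14, √47).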